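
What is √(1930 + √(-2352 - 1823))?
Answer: √(1930 + 5*I*√167) ≈ 43.938 + 0.7353*I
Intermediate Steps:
√(1930 + √(-2352 - 1823)) = √(1930 + √(-4175)) = √(1930 + 5*I*√167)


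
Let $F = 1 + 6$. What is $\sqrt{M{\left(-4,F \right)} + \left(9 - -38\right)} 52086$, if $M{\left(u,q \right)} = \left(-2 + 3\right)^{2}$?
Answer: $208344 \sqrt{3} \approx 3.6086 \cdot 10^{5}$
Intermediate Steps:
$F = 7$
$M{\left(u,q \right)} = 1$ ($M{\left(u,q \right)} = 1^{2} = 1$)
$\sqrt{M{\left(-4,F \right)} + \left(9 - -38\right)} 52086 = \sqrt{1 + \left(9 - -38\right)} 52086 = \sqrt{1 + \left(9 + 38\right)} 52086 = \sqrt{1 + 47} \cdot 52086 = \sqrt{48} \cdot 52086 = 4 \sqrt{3} \cdot 52086 = 208344 \sqrt{3}$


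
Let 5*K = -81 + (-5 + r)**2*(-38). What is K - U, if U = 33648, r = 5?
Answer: -168321/5 ≈ -33664.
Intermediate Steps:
K = -81/5 (K = (-81 + (-5 + 5)**2*(-38))/5 = (-81 + 0**2*(-38))/5 = (-81 + 0*(-38))/5 = (-81 + 0)/5 = (1/5)*(-81) = -81/5 ≈ -16.200)
K - U = -81/5 - 1*33648 = -81/5 - 33648 = -168321/5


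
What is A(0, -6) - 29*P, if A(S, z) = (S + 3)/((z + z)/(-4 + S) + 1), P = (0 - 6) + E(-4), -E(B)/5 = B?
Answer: -1621/4 ≈ -405.25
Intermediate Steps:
E(B) = -5*B
P = 14 (P = (0 - 6) - 5*(-4) = -6 + 20 = 14)
A(S, z) = (3 + S)/(1 + 2*z/(-4 + S)) (A(S, z) = (3 + S)/((2*z)/(-4 + S) + 1) = (3 + S)/(2*z/(-4 + S) + 1) = (3 + S)/(1 + 2*z/(-4 + S)))
A(0, -6) - 29*P = (-12 + 0² - 1*0)/(-4 + 0 + 2*(-6)) - 29*14 = (-12 + 0 + 0)/(-4 + 0 - 12) - 406 = -12/(-16) - 406 = -1/16*(-12) - 406 = ¾ - 406 = -1621/4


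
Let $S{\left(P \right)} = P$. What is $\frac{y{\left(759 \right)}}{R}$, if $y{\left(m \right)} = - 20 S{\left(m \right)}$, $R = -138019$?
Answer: $\frac{15180}{138019} \approx 0.10998$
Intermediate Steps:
$y{\left(m \right)} = - 20 m$
$\frac{y{\left(759 \right)}}{R} = \frac{\left(-20\right) 759}{-138019} = \left(-15180\right) \left(- \frac{1}{138019}\right) = \frac{15180}{138019}$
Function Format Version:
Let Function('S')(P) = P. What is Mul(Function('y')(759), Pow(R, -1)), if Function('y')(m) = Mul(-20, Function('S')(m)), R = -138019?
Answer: Rational(15180, 138019) ≈ 0.10998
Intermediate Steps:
Function('y')(m) = Mul(-20, m)
Mul(Function('y')(759), Pow(R, -1)) = Mul(Mul(-20, 759), Pow(-138019, -1)) = Mul(-15180, Rational(-1, 138019)) = Rational(15180, 138019)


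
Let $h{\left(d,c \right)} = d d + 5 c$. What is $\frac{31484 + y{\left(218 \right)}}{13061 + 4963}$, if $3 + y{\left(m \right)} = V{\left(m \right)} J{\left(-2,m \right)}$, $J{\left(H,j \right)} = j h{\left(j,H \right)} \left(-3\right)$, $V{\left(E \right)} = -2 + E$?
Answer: $- \frac{6711986215}{18024} \approx -3.7239 \cdot 10^{5}$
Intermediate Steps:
$h{\left(d,c \right)} = d^{2} + 5 c$
$J{\left(H,j \right)} = - 3 j \left(j^{2} + 5 H\right)$ ($J{\left(H,j \right)} = j \left(j^{2} + 5 H\right) \left(-3\right) = - 3 j \left(j^{2} + 5 H\right)$)
$y{\left(m \right)} = -3 - 3 m \left(-10 + m^{2}\right) \left(-2 + m\right)$ ($y{\left(m \right)} = -3 + \left(-2 + m\right) \left(- 3 m \left(m^{2} + 5 \left(-2\right)\right)\right) = -3 + \left(-2 + m\right) \left(- 3 m \left(m^{2} - 10\right)\right) = -3 + \left(-2 + m\right) \left(- 3 m \left(-10 + m^{2}\right)\right) = -3 - 3 m \left(-10 + m^{2}\right) \left(-2 + m\right)$)
$\frac{31484 + y{\left(218 \right)}}{13061 + 4963} = \frac{31484 - \left(3 + 654 \left(-10 + 218^{2}\right) \left(-2 + 218\right)\right)}{13061 + 4963} = \frac{31484 - \left(3 + 654 \left(-10 + 47524\right) 216\right)}{18024} = \left(31484 - \left(3 + 654 \cdot 47514 \cdot 216\right)\right) \frac{1}{18024} = \left(31484 - 6712017699\right) \frac{1}{18024} = \left(-6711986215\right) \frac{1}{18024} = - \frac{6711986215}{18024}$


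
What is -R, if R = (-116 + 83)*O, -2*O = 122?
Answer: -2013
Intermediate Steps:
O = -61 (O = -1/2*122 = -61)
R = 2013 (R = (-116 + 83)*(-61) = -33*(-61) = 2013)
-R = -1*2013 = -2013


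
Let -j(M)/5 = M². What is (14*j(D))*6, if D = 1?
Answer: -420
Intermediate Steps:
j(M) = -5*M²
(14*j(D))*6 = (14*(-5*1²))*6 = (14*(-5*1))*6 = (14*(-5))*6 = -70*6 = -420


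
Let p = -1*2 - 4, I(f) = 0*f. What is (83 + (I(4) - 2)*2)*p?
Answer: -474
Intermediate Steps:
I(f) = 0
p = -6 (p = -2 - 4 = -6)
(83 + (I(4) - 2)*2)*p = (83 + (0 - 2)*2)*(-6) = (83 - 2*2)*(-6) = (83 - 4)*(-6) = 79*(-6) = -474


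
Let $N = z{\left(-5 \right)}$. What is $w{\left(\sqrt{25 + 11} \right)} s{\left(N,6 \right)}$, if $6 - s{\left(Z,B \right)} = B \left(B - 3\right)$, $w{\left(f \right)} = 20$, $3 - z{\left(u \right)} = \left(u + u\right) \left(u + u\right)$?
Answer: $-240$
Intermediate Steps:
$z{\left(u \right)} = 3 - 4 u^{2}$ ($z{\left(u \right)} = 3 - \left(u + u\right) \left(u + u\right) = 3 - 2 u 2 u = 3 - 4 u^{2}$)
$N = -97$ ($N = 3 - 4 \left(-5\right)^{2} = 3 - 100 = -97$)
$s{\left(Z,B \right)} = 6 - B \left(-3 + B\right)$ ($s{\left(Z,B \right)} = 6 - B \left(B - 3\right) = 6 - B \left(-3 + B\right)$)
$w{\left(\sqrt{25 + 11} \right)} s{\left(N,6 \right)} = 20 \left(6 - 6^{2} + 3 \cdot 6\right) = 20 \left(6 - 36 + 18\right) = 20 \left(-12\right) = -240$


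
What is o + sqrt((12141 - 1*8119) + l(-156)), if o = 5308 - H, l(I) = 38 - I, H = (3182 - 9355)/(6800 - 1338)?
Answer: 28998469/5462 + 2*sqrt(1054) ≈ 5374.1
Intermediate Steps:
H = -6173/5462 ≈ -1.1302
o = 28998469/5462 (o = 5308 - 1*(-6173/5462) = 5308 + 6173/5462 = 28998469/5462 ≈ 5309.1)
o + sqrt((12141 - 1*8119) + l(-156)) = 28998469/5462 + sqrt((12141 - 1*8119) + (38 - 1*(-156))) = 28998469/5462 + sqrt((12141 - 8119) + (38 + 156)) = 28998469/5462 + sqrt(4022 + 194) = 28998469/5462 + sqrt(4216) = 28998469/5462 + 2*sqrt(1054)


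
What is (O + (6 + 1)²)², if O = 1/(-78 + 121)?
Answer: 4443664/1849 ≈ 2403.3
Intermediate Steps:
O = 1/43 ≈ 0.023256
(O + (6 + 1)²)² = (1/43 + (6 + 1)²)² = (1/43 + 7²)² = (1/43 + 49)² = (2108/43)² = 4443664/1849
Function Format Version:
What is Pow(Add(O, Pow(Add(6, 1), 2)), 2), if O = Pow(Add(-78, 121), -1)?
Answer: Rational(4443664, 1849) ≈ 2403.3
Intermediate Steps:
O = Rational(1, 43) (O = Pow(43, -1) = Rational(1, 43) ≈ 0.023256)
Pow(Add(O, Pow(Add(6, 1), 2)), 2) = Pow(Add(Rational(1, 43), Pow(Add(6, 1), 2)), 2) = Pow(Add(Rational(1, 43), Pow(7, 2)), 2) = Pow(Add(Rational(1, 43), 49), 2) = Pow(Rational(2108, 43), 2) = Rational(4443664, 1849)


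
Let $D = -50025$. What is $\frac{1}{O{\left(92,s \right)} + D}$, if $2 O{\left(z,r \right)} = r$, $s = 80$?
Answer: $- \frac{1}{49985} \approx -2.0006 \cdot 10^{-5}$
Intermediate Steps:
$O{\left(z,r \right)} = \frac{r}{2}$
$\frac{1}{O{\left(92,s \right)} + D} = \frac{1}{\frac{1}{2} \cdot 80 - 50025} = \frac{1}{40 - 50025} = \frac{1}{-49985} = - \frac{1}{49985}$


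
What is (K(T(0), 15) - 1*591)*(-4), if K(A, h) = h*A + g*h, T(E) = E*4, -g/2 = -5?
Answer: 1764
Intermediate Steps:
g = 10 (g = -2*(-5) = 10)
T(E) = 4*E
K(A, h) = 10*h + A*h (K(A, h) = h*A + 10*h = A*h + 10*h = 10*h + A*h)
(K(T(0), 15) - 1*591)*(-4) = (15*(10 + 4*0) - 1*591)*(-4) = (15*(10 + 0) - 591)*(-4) = (15*10 - 591)*(-4) = (150 - 591)*(-4) = -441*(-4) = 1764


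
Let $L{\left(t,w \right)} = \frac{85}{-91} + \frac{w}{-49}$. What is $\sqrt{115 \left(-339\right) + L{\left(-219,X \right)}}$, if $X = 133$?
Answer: $\frac{i \sqrt{322864997}}{91} \approx 197.46 i$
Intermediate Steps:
$L{\left(t,w \right)} = - \frac{85}{91} - \frac{w}{49}$ ($L{\left(t,w \right)} = 85 \left(- \frac{1}{91}\right) + w \left(- \frac{1}{49}\right) = - \frac{85}{91} - \frac{w}{49}$)
$\sqrt{115 \left(-339\right) + L{\left(-219,X \right)}} = \sqrt{115 \left(-339\right) - \frac{332}{91}} = \sqrt{-38985 - \frac{332}{91}} = \sqrt{- \frac{3547967}{91}} = \frac{i \sqrt{322864997}}{91}$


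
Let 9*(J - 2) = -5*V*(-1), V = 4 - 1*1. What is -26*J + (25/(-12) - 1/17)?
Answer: -19885/204 ≈ -97.475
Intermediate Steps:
V = 3 (V = 4 - 1 = 3)
J = 11/3 (J = 2 + (-5*3*(-1))/9 = 2 + (-15*(-1))/9 = 2 + (⅑)*15 = 2 + 5/3 = 11/3 ≈ 3.6667)
-26*J + (25/(-12) - 1/17) = -26*11/3 + (25/(-12) - 1/17) = -286/3 + (25*(-1/12) - 1*1/17) = -286/3 + (-25/12 - 1/17) = -286/3 - 437/204 = -19885/204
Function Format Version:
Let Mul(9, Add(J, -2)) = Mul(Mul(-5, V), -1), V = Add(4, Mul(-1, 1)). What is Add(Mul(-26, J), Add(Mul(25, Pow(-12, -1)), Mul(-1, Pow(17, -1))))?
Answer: Rational(-19885, 204) ≈ -97.475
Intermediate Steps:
V = 3 (V = Add(4, -1) = 3)
J = Rational(11, 3) (J = Add(2, Mul(Rational(1, 9), Mul(Mul(-5, 3), -1))) = Add(2, Mul(Rational(1, 9), Mul(-15, -1))) = Add(2, Mul(Rational(1, 9), 15)) = Add(2, Rational(5, 3)) = Rational(11, 3) ≈ 3.6667)
Add(Mul(-26, J), Add(Mul(25, Pow(-12, -1)), Mul(-1, Pow(17, -1)))) = Add(Mul(-26, Rational(11, 3)), Add(Mul(25, Pow(-12, -1)), Mul(-1, Pow(17, -1)))) = Add(Rational(-286, 3), Add(Mul(25, Rational(-1, 12)), Mul(-1, Rational(1, 17)))) = Add(Rational(-286, 3), Add(Rational(-25, 12), Rational(-1, 17))) = Add(Rational(-286, 3), Rational(-437, 204)) = Rational(-19885, 204)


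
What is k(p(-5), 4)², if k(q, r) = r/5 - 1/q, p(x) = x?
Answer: 1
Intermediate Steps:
k(q, r) = -1/q + r/5 (k(q, r) = r*(⅕) - 1/q = r/5 - 1/q = -1/q + r/5)
k(p(-5), 4)² = (-1/(-5) + (⅕)*4)² = (-1*(-⅕) + ⅘)² = (⅕ + ⅘)² = 1² = 1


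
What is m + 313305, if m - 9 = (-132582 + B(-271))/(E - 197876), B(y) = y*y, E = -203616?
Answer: 125793123629/401492 ≈ 3.1331e+5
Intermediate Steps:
B(y) = y**2
m = 3672569/401492 (m = 9 + (-132582 + (-271)**2)/(-203616 - 197876) = 9 + (-132582 + 73441)/(-401492) = 9 - 59141*(-1/401492) = 9 + 59141/401492 = 3672569/401492 ≈ 9.1473)
m + 313305 = 3672569/401492 + 313305 = 125793123629/401492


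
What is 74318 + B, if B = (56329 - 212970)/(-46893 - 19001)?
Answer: 4897266933/65894 ≈ 74320.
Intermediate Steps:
B = 156641/65894 (B = -156641/(-65894) = -156641*(-1/65894) = 156641/65894 ≈ 2.3772)
74318 + B = 74318 + 156641/65894 = 4897266933/65894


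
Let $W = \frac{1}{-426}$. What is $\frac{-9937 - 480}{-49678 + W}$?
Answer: $\frac{4437642}{21162829} \approx 0.20969$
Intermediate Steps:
$W = - \frac{1}{426} \approx -0.0023474$
$\frac{-9937 - 480}{-49678 + W} = \frac{-9937 - 480}{-49678 - \frac{1}{426}} = \frac{-9937 - 480}{- \frac{21162829}{426}} = \left(-10417\right) \left(- \frac{426}{21162829}\right) = \frac{4437642}{21162829}$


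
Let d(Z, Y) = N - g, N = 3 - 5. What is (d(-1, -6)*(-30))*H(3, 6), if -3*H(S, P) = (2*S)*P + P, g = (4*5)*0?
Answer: -840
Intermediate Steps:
g = 0 (g = 20*0 = 0)
N = -2
d(Z, Y) = -2 (d(Z, Y) = -2 - 1*0 = -2 + 0 = -2)
H(S, P) = -P/3 - 2*P*S/3 (H(S, P) = -((2*S)*P + P)/3 = -(2*P*S + P)/3 = -(P + 2*P*S)/3 = -P/3 - 2*P*S/3)
(d(-1, -6)*(-30))*H(3, 6) = (-2*(-30))*(-1/3*6*(1 + 2*3)) = 60*(-1/3*6*(1 + 6)) = 60*(-1/3*6*7) = 60*(-14) = -840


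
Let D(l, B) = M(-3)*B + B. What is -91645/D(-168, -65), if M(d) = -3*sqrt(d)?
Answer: 18329/364 + 54987*I*sqrt(3)/364 ≈ 50.354 + 261.65*I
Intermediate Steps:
D(l, B) = B - 3*I*B*sqrt(3) (D(l, B) = (-3*I*sqrt(3))*B + B = -3*I*B*sqrt(3) + B = B - 3*I*B*sqrt(3))
-91645/D(-168, -65) = -91645*(-1/(65*(1 - 3*I*sqrt(3)))) = -91645/(-65 + 195*I*sqrt(3))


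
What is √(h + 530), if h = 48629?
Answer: √49159 ≈ 221.72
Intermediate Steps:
√(h + 530) = √(48629 + 530) = √49159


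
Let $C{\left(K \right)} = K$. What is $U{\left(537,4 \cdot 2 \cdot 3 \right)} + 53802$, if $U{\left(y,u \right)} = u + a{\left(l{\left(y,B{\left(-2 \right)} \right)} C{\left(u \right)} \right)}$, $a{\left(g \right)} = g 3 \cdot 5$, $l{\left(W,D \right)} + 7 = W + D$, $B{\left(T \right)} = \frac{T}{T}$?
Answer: $244986$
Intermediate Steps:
$B{\left(T \right)} = 1$
$l{\left(W,D \right)} = -7 + D + W$ ($l{\left(W,D \right)} = -7 + \left(W + D\right) = -7 + \left(D + W\right) = -7 + D + W$)
$a{\left(g \right)} = 15 g$ ($a{\left(g \right)} = 3 g 5 = 15 g$)
$U{\left(y,u \right)} = u + 15 u \left(-6 + y\right)$ ($U{\left(y,u \right)} = u + 15 \left(-7 + 1 + y\right) u = u + 15 \left(-6 + y\right) u = u + 15 u \left(-6 + y\right)$)
$U{\left(537,4 \cdot 2 \cdot 3 \right)} + 53802 = 4 \cdot 2 \cdot 3 \left(-89 + 15 \cdot 537\right) + 53802 = 8 \cdot 3 \left(-89 + 8055\right) + 53802 = 24 \cdot 7966 + 53802 = 191184 + 53802 = 244986$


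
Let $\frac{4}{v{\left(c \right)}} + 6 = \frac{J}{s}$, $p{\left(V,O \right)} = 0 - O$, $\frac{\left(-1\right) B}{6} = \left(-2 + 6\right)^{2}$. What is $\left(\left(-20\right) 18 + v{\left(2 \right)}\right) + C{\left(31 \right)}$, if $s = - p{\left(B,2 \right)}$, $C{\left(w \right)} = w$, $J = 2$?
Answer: $- \frac{1649}{5} \approx -329.8$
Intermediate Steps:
$B = -96$ ($B = - 6 \left(-2 + 6\right)^{2} = - 6 \cdot 4^{2} = \left(-6\right) 16 = -96$)
$p{\left(V,O \right)} = - O$
$s = 2$ ($s = - \left(-1\right) 2 = \left(-1\right) \left(-2\right) = 2$)
$v{\left(c \right)} = - \frac{4}{5}$ ($v{\left(c \right)} = \frac{4}{-6 + \frac{2}{2}} = \frac{4}{-6 + 2 \cdot \frac{1}{2}} = \frac{4}{-6 + 1} = \frac{4}{-5} = 4 \left(- \frac{1}{5}\right) = - \frac{4}{5}$)
$\left(\left(-20\right) 18 + v{\left(2 \right)}\right) + C{\left(31 \right)} = \left(\left(-20\right) 18 - \frac{4}{5}\right) + 31 = \left(-360 - \frac{4}{5}\right) + 31 = - \frac{1804}{5} + 31 = - \frac{1649}{5}$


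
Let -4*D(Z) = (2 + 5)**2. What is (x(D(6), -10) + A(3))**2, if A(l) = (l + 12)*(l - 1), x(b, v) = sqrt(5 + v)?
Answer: (30 + I*sqrt(5))**2 ≈ 895.0 + 134.16*I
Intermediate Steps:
D(Z) = -49/4 (D(Z) = -(2 + 5)**2/4 = -1/4*7**2 = -1/4*49 = -49/4)
A(l) = (-1 + l)*(12 + l) (A(l) = (12 + l)*(-1 + l) = (-1 + l)*(12 + l))
(x(D(6), -10) + A(3))**2 = (sqrt(5 - 10) + (-12 + 3**2 + 11*3))**2 = (sqrt(-5) + (-12 + 9 + 33))**2 = (I*sqrt(5) + 30)**2 = (30 + I*sqrt(5))**2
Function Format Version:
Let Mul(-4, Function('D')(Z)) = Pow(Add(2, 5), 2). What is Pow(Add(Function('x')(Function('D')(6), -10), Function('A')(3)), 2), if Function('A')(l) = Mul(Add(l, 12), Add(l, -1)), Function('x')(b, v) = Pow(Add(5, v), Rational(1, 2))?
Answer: Pow(Add(30, Mul(I, Pow(5, Rational(1, 2)))), 2) ≈ Add(895.00, Mul(134.16, I))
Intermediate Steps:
Function('D')(Z) = Rational(-49, 4) (Function('D')(Z) = Mul(Rational(-1, 4), Pow(Add(2, 5), 2)) = Mul(Rational(-1, 4), Pow(7, 2)) = Mul(Rational(-1, 4), 49) = Rational(-49, 4))
Function('A')(l) = Mul(Add(-1, l), Add(12, l)) (Function('A')(l) = Mul(Add(12, l), Add(-1, l)) = Mul(Add(-1, l), Add(12, l)))
Pow(Add(Function('x')(Function('D')(6), -10), Function('A')(3)), 2) = Pow(Add(Pow(Add(5, -10), Rational(1, 2)), Add(-12, Pow(3, 2), Mul(11, 3))), 2) = Pow(Add(Pow(-5, Rational(1, 2)), Add(-12, 9, 33)), 2) = Pow(Add(Mul(I, Pow(5, Rational(1, 2))), 30), 2) = Pow(Add(30, Mul(I, Pow(5, Rational(1, 2)))), 2)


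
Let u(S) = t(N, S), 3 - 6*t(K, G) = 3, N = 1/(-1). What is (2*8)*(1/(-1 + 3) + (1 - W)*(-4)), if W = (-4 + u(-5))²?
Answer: 968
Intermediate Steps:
N = -1
t(K, G) = 0 (t(K, G) = ½ - ⅙*3 = ½ - ½ = 0)
u(S) = 0
W = 16 (W = (-4 + 0)² = (-4)² = 16)
(2*8)*(1/(-1 + 3) + (1 - W)*(-4)) = (2*8)*(1/(-1 + 3) + (1 - 1*16)*(-4)) = 16*(1/2 + (1 - 16)*(-4)) = 16*(½ - 15*(-4)) = 16*(½ + 60) = 16*(121/2) = 968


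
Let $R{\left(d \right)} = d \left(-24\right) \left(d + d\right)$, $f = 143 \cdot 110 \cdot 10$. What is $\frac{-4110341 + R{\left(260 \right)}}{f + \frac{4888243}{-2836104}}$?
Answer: $- \frac{20859944810664}{446114270957} \approx -46.759$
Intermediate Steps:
$f = 157300$ ($f = 15730 \cdot 10 = 157300$)
$R{\left(d \right)} = - 48 d^{2}$ ($R{\left(d \right)} = - 24 d 2 d = - 48 d^{2}$)
$\frac{-4110341 + R{\left(260 \right)}}{f + \frac{4888243}{-2836104}} = \frac{-4110341 - 48 \cdot 260^{2}}{157300 + \frac{4888243}{-2836104}} = \frac{-4110341 - 3244800}{157300 + 4888243 \left(- \frac{1}{2836104}\right)} = \frac{-4110341 - 3244800}{157300 - \frac{4888243}{2836104}} = - \frac{7355141}{\frac{446114270957}{2836104}} = \left(-7355141\right) \frac{2836104}{446114270957} = - \frac{20859944810664}{446114270957}$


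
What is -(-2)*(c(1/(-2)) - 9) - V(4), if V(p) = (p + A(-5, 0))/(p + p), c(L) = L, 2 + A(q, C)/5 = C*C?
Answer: -73/4 ≈ -18.250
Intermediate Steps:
A(q, C) = -10 + 5*C**2 (A(q, C) = -10 + 5*(C*C) = -10 + 5*C**2)
V(p) = (-10 + p)/(2*p) (V(p) = (p + (-10 + 5*0**2))/(p + p) = (p + (-10 + 5*0))/((2*p)) = (p + (-10 + 0))*(1/(2*p)) = (p - 10)*(1/(2*p)) = (-10 + p)*(1/(2*p)) = (-10 + p)/(2*p))
-(-2)*(c(1/(-2)) - 9) - V(4) = -(-2)*(1/(-2) - 9) - (-10 + 4)/(2*4) = -(-2)*(-1/2 - 9) - (-6)/(2*4) = -(-2)*(-19)/2 - 1*(-3/4) = -1*19 + 3/4 = -19 + 3/4 = -73/4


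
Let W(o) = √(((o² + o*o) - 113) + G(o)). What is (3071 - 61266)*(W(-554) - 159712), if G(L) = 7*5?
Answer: 9294439840 - 58195*√613754 ≈ 9.2488e+9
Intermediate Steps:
G(L) = 35
W(o) = √(-78 + 2*o²) (W(o) = √(((o² + o*o) - 113) + 35) = √(((o² + o²) - 113) + 35) = √((2*o² - 113) + 35) = √((-113 + 2*o²) + 35) = √(-78 + 2*o²))
(3071 - 61266)*(W(-554) - 159712) = (3071 - 61266)*(√(-78 + 2*(-554)²) - 159712) = -58195*(√(-78 + 2*306916) - 159712) = -58195*(√(-78 + 613832) - 159712) = -58195*(√613754 - 159712) = -58195*(-159712 + √613754) = 9294439840 - 58195*√613754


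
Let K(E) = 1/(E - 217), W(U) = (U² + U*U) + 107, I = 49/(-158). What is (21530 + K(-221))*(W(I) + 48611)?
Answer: 1911490674692101/1822372 ≈ 1.0489e+9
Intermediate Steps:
I = -49/158 (I = 49*(-1/158) = -49/158 ≈ -0.31013)
W(U) = 107 + 2*U² (W(U) = (U² + U²) + 107 = 2*U² + 107 = 107 + 2*U²)
K(E) = 1/(-217 + E)
(21530 + K(-221))*(W(I) + 48611) = (21530 + 1/(-217 - 221))*((107 + 2*(-49/158)²) + 48611) = (21530 + 1/(-438))*((107 + 2*(2401/24964)) + 48611) = (21530 - 1/438)*((107 + 2401/12482) + 48611) = 9430139*(1337975/12482 + 48611)/438 = (9430139/438)*(608100477/12482) = 1911490674692101/1822372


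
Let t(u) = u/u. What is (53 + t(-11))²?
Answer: 2916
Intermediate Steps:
t(u) = 1
(53 + t(-11))² = (53 + 1)² = 54² = 2916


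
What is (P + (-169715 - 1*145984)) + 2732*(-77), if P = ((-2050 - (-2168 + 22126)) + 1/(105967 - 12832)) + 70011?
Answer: -44524118099/93135 ≈ -4.7806e+5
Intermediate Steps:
P = 4470759406/93135 (P = ((-2050 - 1*19958) + 1/93135) + 70011 = ((-2050 - 19958) + 1/93135) + 70011 = (-22008 + 1/93135) + 70011 = -2049715079/93135 + 70011 = 4470759406/93135 ≈ 48003.)
(P + (-169715 - 1*145984)) + 2732*(-77) = (4470759406/93135 + (-169715 - 1*145984)) + 2732*(-77) = (4470759406/93135 + (-169715 - 145984)) - 210364 = (4470759406/93135 - 315699) - 210364 = -24931866959/93135 - 210364 = -44524118099/93135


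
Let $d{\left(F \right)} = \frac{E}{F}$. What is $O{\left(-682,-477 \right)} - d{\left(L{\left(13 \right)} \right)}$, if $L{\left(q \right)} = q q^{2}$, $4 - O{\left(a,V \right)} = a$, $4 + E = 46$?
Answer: $\frac{1507100}{2197} \approx 685.98$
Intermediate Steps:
$E = 42$ ($E = -4 + 46 = 42$)
$O{\left(a,V \right)} = 4 - a$
$L{\left(q \right)} = q^{3}$
$d{\left(F \right)} = \frac{42}{F}$
$O{\left(-682,-477 \right)} - d{\left(L{\left(13 \right)} \right)} = \left(4 - -682\right) - \frac{42}{13^{3}} = \left(4 + 682\right) - \frac{42}{2197} = 686 - 42 \cdot \frac{1}{2197} = 686 - \frac{42}{2197} = \frac{1507100}{2197}$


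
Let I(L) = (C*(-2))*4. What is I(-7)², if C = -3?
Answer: 576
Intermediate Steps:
I(L) = 24 (I(L) = -3*(-2)*4 = 6*4 = 24)
I(-7)² = 24² = 576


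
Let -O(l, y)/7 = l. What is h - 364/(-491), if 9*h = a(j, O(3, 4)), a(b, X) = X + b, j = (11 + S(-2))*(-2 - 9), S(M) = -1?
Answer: -61045/4419 ≈ -13.814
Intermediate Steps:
O(l, y) = -7*l
j = -110 (j = (11 - 1)*(-2 - 9) = 10*(-11) = -110)
h = -131/9 (h = (-7*3 - 110)/9 = (-21 - 110)/9 = (⅑)*(-131) = -131/9 ≈ -14.556)
h - 364/(-491) = -131/9 - 364/(-491) = -131/9 - 364*(-1)/491 = -131/9 - 1*(-364/491) = -131/9 + 364/491 = -61045/4419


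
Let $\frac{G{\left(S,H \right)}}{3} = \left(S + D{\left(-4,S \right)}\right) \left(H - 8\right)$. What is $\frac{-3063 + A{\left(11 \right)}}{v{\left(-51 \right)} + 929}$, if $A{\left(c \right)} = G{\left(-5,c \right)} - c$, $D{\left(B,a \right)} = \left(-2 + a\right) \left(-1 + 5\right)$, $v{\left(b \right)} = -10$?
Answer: $- \frac{3371}{919} \approx -3.6681$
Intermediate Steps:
$D{\left(B,a \right)} = -8 + 4 a$ ($D{\left(B,a \right)} = \left(-2 + a\right) 4 = -8 + 4 a$)
$G{\left(S,H \right)} = 3 \left(-8 + H\right) \left(-8 + 5 S\right)$ ($G{\left(S,H \right)} = 3 \left(S + \left(-8 + 4 S\right)\right) \left(H - 8\right) = 3 \left(-8 + 5 S\right) \left(-8 + H\right) = 3 \left(-8 + H\right) \left(-8 + 5 S\right)$)
$A{\left(c \right)} = 792 - 100 c$ ($A{\left(c \right)} = \left(192 - -600 - 24 c + 15 c \left(-5\right)\right) - c = \left(192 + 600 - 24 c - 75 c\right) - c = \left(792 - 99 c\right) - c = 792 - 100 c$)
$\frac{-3063 + A{\left(11 \right)}}{v{\left(-51 \right)} + 929} = \frac{-3063 + \left(792 - 1100\right)}{-10 + 929} = \frac{-3063 + \left(792 - 1100\right)}{919} = \left(-3063 - 308\right) \frac{1}{919} = \left(-3371\right) \frac{1}{919} = - \frac{3371}{919}$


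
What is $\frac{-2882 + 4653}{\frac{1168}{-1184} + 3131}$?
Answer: $\frac{131054}{231621} \approx 0.56581$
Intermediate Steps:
$\frac{-2882 + 4653}{\frac{1168}{-1184} + 3131} = \frac{1771}{1168 \left(- \frac{1}{1184}\right) + 3131} = \frac{1771}{- \frac{73}{74} + 3131} = \frac{1771}{\frac{231621}{74}} = 1771 \cdot \frac{74}{231621} = \frac{131054}{231621}$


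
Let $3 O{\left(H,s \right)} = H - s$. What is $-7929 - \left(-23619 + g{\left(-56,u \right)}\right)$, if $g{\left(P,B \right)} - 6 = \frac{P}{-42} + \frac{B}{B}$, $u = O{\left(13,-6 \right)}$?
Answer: $\frac{47045}{3} \approx 15682.0$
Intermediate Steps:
$O{\left(H,s \right)} = - \frac{s}{3} + \frac{H}{3}$ ($O{\left(H,s \right)} = \frac{H - s}{3} = - \frac{s}{3} + \frac{H}{3}$)
$u = \frac{19}{3}$ ($u = \left(- \frac{1}{3}\right) \left(-6\right) + \frac{1}{3} \cdot 13 = 2 + \frac{13}{3} = \frac{19}{3} \approx 6.3333$)
$g{\left(P,B \right)} = 7 - \frac{P}{42}$ ($g{\left(P,B \right)} = 6 + \left(\frac{P}{-42} + \frac{B}{B}\right) = 6 + \left(P \left(- \frac{1}{42}\right) + 1\right) = 6 - \left(-1 + \frac{P}{42}\right) = 7 - \frac{P}{42}$)
$-7929 - \left(-23619 + g{\left(-56,u \right)}\right) = -7929 - \left(-23619 + \left(7 - - \frac{4}{3}\right)\right) = -7929 - \left(-23619 + \left(7 + \frac{4}{3}\right)\right) = -7929 - \left(-23619 + \frac{25}{3}\right) = -7929 - - \frac{70832}{3} = -7929 + \frac{70832}{3} = \frac{47045}{3}$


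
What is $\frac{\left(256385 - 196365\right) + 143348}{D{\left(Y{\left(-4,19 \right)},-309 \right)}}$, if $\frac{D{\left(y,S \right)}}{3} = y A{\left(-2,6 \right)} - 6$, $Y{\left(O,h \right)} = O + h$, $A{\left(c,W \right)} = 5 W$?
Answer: $\frac{50842}{333} \approx 152.68$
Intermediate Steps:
$D{\left(y,S \right)} = -18 + 90 y$ ($D{\left(y,S \right)} = 3 \left(y 5 \cdot 6 - 6\right) = 3 \left(y 30 - 6\right) = 3 \left(30 y - 6\right) = 3 \left(-6 + 30 y\right) = -18 + 90 y$)
$\frac{\left(256385 - 196365\right) + 143348}{D{\left(Y{\left(-4,19 \right)},-309 \right)}} = \frac{\left(256385 - 196365\right) + 143348}{-18 + 90 \left(-4 + 19\right)} = \frac{60020 + 143348}{-18 + 90 \cdot 15} = \frac{203368}{-18 + 1350} = \frac{203368}{1332} = 203368 \cdot \frac{1}{1332} = \frac{50842}{333}$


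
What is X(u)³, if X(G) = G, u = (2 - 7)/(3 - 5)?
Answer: 125/8 ≈ 15.625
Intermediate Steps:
u = 5/2 (u = -5/(-2) = -5*(-½) = 5/2 ≈ 2.5000)
X(u)³ = (5/2)³ = 125/8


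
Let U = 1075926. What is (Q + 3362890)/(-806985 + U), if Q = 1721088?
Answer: 5083978/268941 ≈ 18.904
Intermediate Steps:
(Q + 3362890)/(-806985 + U) = (1721088 + 3362890)/(-806985 + 1075926) = 5083978/268941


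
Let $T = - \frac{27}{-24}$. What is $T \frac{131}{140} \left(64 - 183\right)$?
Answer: $- \frac{20043}{160} \approx -125.27$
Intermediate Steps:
$T = \frac{9}{8}$ ($T = \left(-27\right) \left(- \frac{1}{24}\right) = \frac{9}{8} \approx 1.125$)
$T \frac{131}{140} \left(64 - 183\right) = \frac{9 \cdot \frac{131}{140} \left(64 - 183\right)}{8} = \frac{9 \cdot 131 \cdot \frac{1}{140} \left(-119\right)}{8} = \frac{9 \cdot \frac{131}{140} \left(-119\right)}{8} = \frac{9}{8} \left(- \frac{2227}{20}\right) = - \frac{20043}{160}$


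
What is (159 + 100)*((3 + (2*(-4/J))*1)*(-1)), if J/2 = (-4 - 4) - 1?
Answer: -8029/9 ≈ -892.11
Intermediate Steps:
J = -18 (J = 2*((-4 - 4) - 1) = 2*(-8 - 1) = 2*(-9) = -18)
(159 + 100)*((3 + (2*(-4/J))*1)*(-1)) = (159 + 100)*((3 + (2*(-4/(-18)))*1)*(-1)) = 259*((3 + (2*(-4*(-1/18)))*1)*(-1)) = 259*((3 + (2*(2/9))*1)*(-1)) = 259*((3 + (4/9)*1)*(-1)) = 259*((3 + 4/9)*(-1)) = 259*((31/9)*(-1)) = 259*(-31/9) = -8029/9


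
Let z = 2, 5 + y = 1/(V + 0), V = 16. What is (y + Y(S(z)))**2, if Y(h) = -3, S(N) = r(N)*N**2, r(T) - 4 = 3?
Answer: 16129/256 ≈ 63.004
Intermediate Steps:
y = -79/16 (y = -5 + 1/(16 + 0) = -5 + 1/16 = -79/16 ≈ -4.9375)
r(T) = 7 (r(T) = 4 + 3 = 7)
S(N) = 7*N**2
(y + Y(S(z)))**2 = (-79/16 - 3)**2 = (-127/16)**2 = 16129/256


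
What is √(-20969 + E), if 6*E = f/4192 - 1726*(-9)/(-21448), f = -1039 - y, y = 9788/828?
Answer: I*√1773282703031159323038/290802708 ≈ 144.81*I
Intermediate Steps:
y = 2447/207 (y = 9788*(1/828) = 2447/207 ≈ 11.821)
f = -217520/207 (f = -1039 - 1*2447/207 = -1039 - 2447/207 = -217520/207 ≈ -1050.8)
E = -283514129/1744816248 (E = (-217520/207/4192 - 1726*(-9)/(-21448))/6 = (-217520/207*1/4192 + 15534*(-1/21448))/6 = (-13595/54234 - 7767/10724)/6 = (⅙)*(-283514129/290802708) = -283514129/1744816248 ≈ -0.16249)
√(-20969 + E) = √(-20969 - 283514129/1744816248) = √(-36587335418441/1744816248) = I*√1773282703031159323038/290802708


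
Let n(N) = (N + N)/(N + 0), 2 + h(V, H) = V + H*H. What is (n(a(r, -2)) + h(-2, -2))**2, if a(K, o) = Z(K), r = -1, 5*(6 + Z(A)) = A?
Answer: 4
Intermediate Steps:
Z(A) = -6 + A/5
a(K, o) = -6 + K/5
h(V, H) = -2 + V + H**2 (h(V, H) = -2 + (V + H*H) = -2 + (V + H**2) = -2 + V + H**2)
n(N) = 2 (n(N) = (2*N)/N = 2)
(n(a(r, -2)) + h(-2, -2))**2 = (2 + (-2 - 2 + (-2)**2))**2 = (2 + (-2 - 2 + 4))**2 = (2 + 0)**2 = 2**2 = 4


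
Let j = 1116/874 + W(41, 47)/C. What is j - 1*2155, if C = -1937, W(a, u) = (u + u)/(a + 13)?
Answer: -49222636462/22854663 ≈ -2153.7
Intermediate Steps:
W(a, u) = 2*u/(13 + a) (W(a, u) = (2*u)/(13 + a) = 2*u/(13 + a))
j = 29162303/22854663 (j = 1116/874 + (2*47/(13 + 41))/(-1937) = 1116*(1/874) + (2*47/54)*(-1/1937) = 558/437 + (2*47*(1/54))*(-1/1937) = 558/437 + (47/27)*(-1/1937) = 558/437 - 47/52299 = 29162303/22854663 ≈ 1.2760)
j - 1*2155 = 29162303/22854663 - 1*2155 = 29162303/22854663 - 2155 = -49222636462/22854663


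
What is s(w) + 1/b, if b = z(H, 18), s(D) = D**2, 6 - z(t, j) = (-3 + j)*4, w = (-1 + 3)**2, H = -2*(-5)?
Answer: 863/54 ≈ 15.981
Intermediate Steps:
H = 10
w = 4 (w = 2**2 = 4)
z(t, j) = 18 - 4*j (z(t, j) = 6 - (-3 + j)*4 = 6 - (-12 + 4*j) = 6 + (12 - 4*j) = 18 - 4*j)
b = -54 (b = 18 - 4*18 = 18 - 72 = -54)
s(w) + 1/b = 4**2 + 1/(-54) = 16 - 1/54 = 863/54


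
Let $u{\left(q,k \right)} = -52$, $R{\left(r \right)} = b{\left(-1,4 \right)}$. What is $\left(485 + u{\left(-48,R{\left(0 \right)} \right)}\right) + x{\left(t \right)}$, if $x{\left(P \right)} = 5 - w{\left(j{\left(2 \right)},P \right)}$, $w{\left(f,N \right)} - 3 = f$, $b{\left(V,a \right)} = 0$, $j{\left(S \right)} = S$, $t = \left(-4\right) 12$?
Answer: $433$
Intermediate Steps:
$t = -48$
$R{\left(r \right)} = 0$
$w{\left(f,N \right)} = 3 + f$
$x{\left(P \right)} = 0$ ($x{\left(P \right)} = 5 - \left(3 + 2\right) = 5 - 5 = 0$)
$\left(485 + u{\left(-48,R{\left(0 \right)} \right)}\right) + x{\left(t \right)} = \left(485 - 52\right) + 0 = 433 + 0 = 433$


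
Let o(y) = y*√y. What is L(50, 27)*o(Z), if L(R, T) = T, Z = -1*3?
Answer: -81*I*√3 ≈ -140.3*I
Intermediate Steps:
Z = -3
o(y) = y^(3/2)
L(50, 27)*o(Z) = 27*(-3)^(3/2) = 27*(-3*I*√3) = -81*I*√3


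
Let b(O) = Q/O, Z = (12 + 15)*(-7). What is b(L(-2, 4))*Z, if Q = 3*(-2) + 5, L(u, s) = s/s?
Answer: 189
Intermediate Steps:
L(u, s) = 1
Z = -189 (Z = 27*(-7) = -189)
Q = -1 (Q = -6 + 5 = -1)
b(O) = -1/O
b(L(-2, 4))*Z = -1/1*(-189) = -1*1*(-189) = -1*(-189) = 189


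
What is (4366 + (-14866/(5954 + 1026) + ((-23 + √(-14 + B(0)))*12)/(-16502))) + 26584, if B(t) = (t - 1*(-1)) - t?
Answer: 891175042437/28795990 - 6*I*√13/8251 ≈ 30948.0 - 0.0026219*I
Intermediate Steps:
B(t) = 1 (B(t) = (t + 1) - t = (1 + t) - t = 1)
(4366 + (-14866/(5954 + 1026) + ((-23 + √(-14 + B(0)))*12)/(-16502))) + 26584 = (4366 + (-14866/(5954 + 1026) + ((-23 + √(-14 + 1))*12)/(-16502))) + 26584 = (4366 + (-14866/6980 + ((-23 + √(-13))*12)*(-1/16502))) + 26584 = (4366 + (-14866*1/6980 + ((-23 + I*√13)*12)*(-1/16502))) + 26584 = (4366 + (-7433/3490 + (-276 + 12*I*√13)*(-1/16502))) + 26584 = (4366 + (-7433/3490 + (138/8251 - 6*I*√13/8251))) + 26584 = (4366 + (-60848063/28795990 - 6*I*√13/8251)) + 26584 = (125662444277/28795990 - 6*I*√13/8251) + 26584 = 891175042437/28795990 - 6*I*√13/8251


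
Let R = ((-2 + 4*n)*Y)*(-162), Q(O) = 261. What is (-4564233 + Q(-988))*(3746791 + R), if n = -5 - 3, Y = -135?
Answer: -13706570914092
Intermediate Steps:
n = -8
R = -743580 (R = ((-2 + 4*(-8))*(-135))*(-162) = ((-2 - 32)*(-135))*(-162) = -34*(-135)*(-162) = 4590*(-162) = -743580)
(-4564233 + Q(-988))*(3746791 + R) = (-4564233 + 261)*(3746791 - 743580) = -4563972*3003211 = -13706570914092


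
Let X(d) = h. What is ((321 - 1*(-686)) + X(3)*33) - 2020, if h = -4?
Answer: -1145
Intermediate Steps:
X(d) = -4
((321 - 1*(-686)) + X(3)*33) - 2020 = ((321 - 1*(-686)) - 4*33) - 2020 = ((321 + 686) - 132) - 2020 = (1007 - 132) - 2020 = 875 - 2020 = -1145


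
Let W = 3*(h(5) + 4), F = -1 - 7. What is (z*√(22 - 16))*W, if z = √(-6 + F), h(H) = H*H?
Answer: 174*I*√21 ≈ 797.37*I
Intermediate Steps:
F = -8
h(H) = H²
z = I*√14 (z = √(-6 - 8) = √(-14) = I*√14 ≈ 3.7417*I)
W = 87 (W = 3*(5² + 4) = 3*(25 + 4) = 3*29 = 87)
(z*√(22 - 16))*W = ((I*√14)*√(22 - 16))*87 = ((I*√14)*√6)*87 = (2*I*√21)*87 = 174*I*√21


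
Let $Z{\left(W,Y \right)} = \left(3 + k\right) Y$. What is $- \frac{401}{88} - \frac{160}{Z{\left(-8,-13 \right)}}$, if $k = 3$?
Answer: $- \frac{8599}{3432} \approx -2.5055$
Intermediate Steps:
$Z{\left(W,Y \right)} = 6 Y$ ($Z{\left(W,Y \right)} = \left(3 + 3\right) Y = 6 Y$)
$- \frac{401}{88} - \frac{160}{Z{\left(-8,-13 \right)}} = - \frac{401}{88} - \frac{160}{6 \left(-13\right)} = \left(-401\right) \frac{1}{88} - \frac{160}{-78} = - \frac{401}{88} - - \frac{80}{39} = - \frac{401}{88} + \frac{80}{39} = - \frac{8599}{3432}$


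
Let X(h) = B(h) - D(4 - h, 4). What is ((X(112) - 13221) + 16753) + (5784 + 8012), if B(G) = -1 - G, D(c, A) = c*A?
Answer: 17647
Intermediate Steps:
D(c, A) = A*c
X(h) = -17 + 3*h (X(h) = (-1 - h) - 4*(4 - h) = (-1 - h) - (16 - 4*h) = (-1 - h) + (-16 + 4*h) = -17 + 3*h)
((X(112) - 13221) + 16753) + (5784 + 8012) = (((-17 + 3*112) - 13221) + 16753) + (5784 + 8012) = (((-17 + 336) - 13221) + 16753) + 13796 = ((319 - 13221) + 16753) + 13796 = (-12902 + 16753) + 13796 = 3851 + 13796 = 17647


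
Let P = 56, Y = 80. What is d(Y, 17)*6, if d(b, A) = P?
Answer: 336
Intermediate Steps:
d(b, A) = 56
d(Y, 17)*6 = 56*6 = 336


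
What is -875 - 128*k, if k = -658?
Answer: 83349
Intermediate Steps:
-875 - 128*k = -875 - 128*(-658) = -875 + 84224 = 83349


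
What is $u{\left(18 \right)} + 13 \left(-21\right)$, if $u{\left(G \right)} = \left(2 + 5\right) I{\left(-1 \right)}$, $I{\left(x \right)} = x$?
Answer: $-280$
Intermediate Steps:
$u{\left(G \right)} = -7$ ($u{\left(G \right)} = \left(2 + 5\right) \left(-1\right) = 7 \left(-1\right) = -7$)
$u{\left(18 \right)} + 13 \left(-21\right) = -7 + 13 \left(-21\right) = -7 - 273 = -280$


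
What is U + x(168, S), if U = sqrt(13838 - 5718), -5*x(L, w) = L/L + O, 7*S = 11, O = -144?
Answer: 143/5 + 2*sqrt(2030) ≈ 118.71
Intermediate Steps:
S = 11/7 (S = (1/7)*11 = 11/7 ≈ 1.5714)
x(L, w) = 143/5 (x(L, w) = -(L/L - 144)/5 = -(1 - 144)/5 = -1/5*(-143) = 143/5)
U = 2*sqrt(2030) (U = sqrt(8120) = 2*sqrt(2030) ≈ 90.111)
U + x(168, S) = 2*sqrt(2030) + 143/5 = 143/5 + 2*sqrt(2030)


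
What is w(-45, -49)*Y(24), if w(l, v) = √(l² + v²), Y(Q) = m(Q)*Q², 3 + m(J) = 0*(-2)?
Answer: -1728*√4426 ≈ -1.1496e+5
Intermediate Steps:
m(J) = -3 (m(J) = -3 + 0*(-2) = -3 + 0 = -3)
Y(Q) = -3*Q²
w(-45, -49)*Y(24) = √((-45)² + (-49)²)*(-3*24²) = √(2025 + 2401)*(-3*576) = √4426*(-1728) = -1728*√4426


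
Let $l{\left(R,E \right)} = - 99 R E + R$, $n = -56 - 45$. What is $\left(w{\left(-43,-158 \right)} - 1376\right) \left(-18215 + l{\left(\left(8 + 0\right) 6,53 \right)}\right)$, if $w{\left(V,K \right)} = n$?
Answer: $398823971$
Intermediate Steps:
$n = -101$
$l{\left(R,E \right)} = R - 99 E R$ ($l{\left(R,E \right)} = - 99 E R + R = R - 99 E R$)
$w{\left(V,K \right)} = -101$
$\left(w{\left(-43,-158 \right)} - 1376\right) \left(-18215 + l{\left(\left(8 + 0\right) 6,53 \right)}\right) = \left(-101 - 1376\right) \left(-18215 + \left(8 + 0\right) 6 \left(1 - 5247\right)\right) = - 1477 \left(-18215 + 8 \cdot 6 \left(1 - 5247\right)\right) = - 1477 \left(-18215 + 48 \left(-5246\right)\right) = - 1477 \left(-18215 - 251808\right) = \left(-1477\right) \left(-270023\right) = 398823971$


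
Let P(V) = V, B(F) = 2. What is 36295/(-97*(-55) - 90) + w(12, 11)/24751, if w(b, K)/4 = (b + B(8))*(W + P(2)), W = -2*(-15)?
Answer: 181547317/25963799 ≈ 6.9923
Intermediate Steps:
W = 30
w(b, K) = 256 + 128*b (w(b, K) = 4*((b + 2)*(30 + 2)) = 4*((2 + b)*32) = 4*(64 + 32*b) = 256 + 128*b)
36295/(-97*(-55) - 90) + w(12, 11)/24751 = 36295/(-97*(-55) - 90) + (256 + 128*12)/24751 = 36295/(5335 - 90) + (256 + 1536)*(1/24751) = 36295/5245 + 1792*(1/24751) = 36295*(1/5245) + 1792/24751 = 7259/1049 + 1792/24751 = 181547317/25963799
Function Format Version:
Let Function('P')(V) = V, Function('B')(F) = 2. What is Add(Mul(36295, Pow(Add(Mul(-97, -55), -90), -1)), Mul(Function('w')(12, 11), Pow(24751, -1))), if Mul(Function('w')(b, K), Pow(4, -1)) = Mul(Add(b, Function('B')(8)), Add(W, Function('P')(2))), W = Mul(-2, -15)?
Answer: Rational(181547317, 25963799) ≈ 6.9923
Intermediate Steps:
W = 30
Function('w')(b, K) = Add(256, Mul(128, b)) (Function('w')(b, K) = Mul(4, Mul(Add(b, 2), Add(30, 2))) = Mul(4, Mul(Add(2, b), 32)) = Mul(4, Add(64, Mul(32, b))) = Add(256, Mul(128, b)))
Add(Mul(36295, Pow(Add(Mul(-97, -55), -90), -1)), Mul(Function('w')(12, 11), Pow(24751, -1))) = Add(Mul(36295, Pow(Add(Mul(-97, -55), -90), -1)), Mul(Add(256, Mul(128, 12)), Pow(24751, -1))) = Add(Mul(36295, Pow(Add(5335, -90), -1)), Mul(Add(256, 1536), Rational(1, 24751))) = Add(Mul(36295, Pow(5245, -1)), Mul(1792, Rational(1, 24751))) = Add(Mul(36295, Rational(1, 5245)), Rational(1792, 24751)) = Add(Rational(7259, 1049), Rational(1792, 24751)) = Rational(181547317, 25963799)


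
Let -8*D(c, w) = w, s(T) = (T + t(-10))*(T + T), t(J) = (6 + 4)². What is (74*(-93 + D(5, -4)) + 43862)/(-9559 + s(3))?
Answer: -37017/8941 ≈ -4.1401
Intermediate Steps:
t(J) = 100 (t(J) = 10² = 100)
s(T) = 2*T*(100 + T) (s(T) = (T + 100)*(T + T) = (100 + T)*(2*T) = 2*T*(100 + T))
D(c, w) = -w/8
(74*(-93 + D(5, -4)) + 43862)/(-9559 + s(3)) = (74*(-93 - ⅛*(-4)) + 43862)/(-9559 + 2*3*(100 + 3)) = (74*(-93 + ½) + 43862)/(-9559 + 2*3*103) = (74*(-185/2) + 43862)/(-9559 + 618) = (-6845 + 43862)/(-8941) = 37017*(-1/8941) = -37017/8941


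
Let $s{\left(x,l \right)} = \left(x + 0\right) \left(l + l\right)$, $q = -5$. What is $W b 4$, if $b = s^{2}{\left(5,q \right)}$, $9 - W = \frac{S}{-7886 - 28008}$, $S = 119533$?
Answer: $\frac{2212895000}{17947} \approx 1.233 \cdot 10^{5}$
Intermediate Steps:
$s{\left(x,l \right)} = 2 l x$ ($s{\left(x,l \right)} = x 2 l = 2 l x$)
$W = \frac{442579}{35894}$ ($W = 9 - \frac{119533}{-7886 - 28008} = 9 - \frac{119533}{-35894} = 9 - 119533 \left(- \frac{1}{35894}\right) = 9 - - \frac{119533}{35894} = 9 + \frac{119533}{35894} = \frac{442579}{35894} \approx 12.33$)
$b = 2500$ ($b = \left(2 \left(-5\right) 5\right)^{2} = \left(-50\right)^{2} = 2500$)
$W b 4 = \frac{442579 \cdot 2500 \cdot 4}{35894} = \frac{442579}{35894} \cdot 10000 = \frac{2212895000}{17947}$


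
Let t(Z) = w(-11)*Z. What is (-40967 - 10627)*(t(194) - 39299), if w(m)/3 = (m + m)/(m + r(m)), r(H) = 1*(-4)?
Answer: 9917759838/5 ≈ 1.9836e+9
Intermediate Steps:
r(H) = -4
w(m) = 6*m/(-4 + m) (w(m) = 3*((m + m)/(m - 4)) = 3*((2*m)/(-4 + m)) = 3*(2*m/(-4 + m)) = 6*m/(-4 + m))
t(Z) = 22*Z/5 (t(Z) = (6*(-11)/(-4 - 11))*Z = (6*(-11)/(-15))*Z = (6*(-11)*(-1/15))*Z = 22*Z/5)
(-40967 - 10627)*(t(194) - 39299) = (-40967 - 10627)*((22/5)*194 - 39299) = -51594*(4268/5 - 39299) = -51594*(-192227/5) = 9917759838/5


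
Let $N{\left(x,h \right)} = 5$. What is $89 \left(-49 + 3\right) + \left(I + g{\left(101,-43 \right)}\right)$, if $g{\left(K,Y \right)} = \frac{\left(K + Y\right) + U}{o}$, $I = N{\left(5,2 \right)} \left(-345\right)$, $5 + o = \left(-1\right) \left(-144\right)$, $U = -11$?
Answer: $- \frac{808794}{139} \approx -5818.7$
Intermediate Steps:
$o = 139$ ($o = -5 - -144 = -5 + 144 = 139$)
$I = -1725$ ($I = 5 \left(-345\right) = -1725$)
$g{\left(K,Y \right)} = - \frac{11}{139} + \frac{K}{139} + \frac{Y}{139}$ ($g{\left(K,Y \right)} = \frac{\left(K + Y\right) - 11}{139} = \left(-11 + K + Y\right) \frac{1}{139} = - \frac{11}{139} + \frac{K}{139} + \frac{Y}{139}$)
$89 \left(-49 + 3\right) + \left(I + g{\left(101,-43 \right)}\right) = 89 \left(-49 + 3\right) + \left(-1725 + \left(- \frac{11}{139} + \frac{1}{139} \cdot 101 + \frac{1}{139} \left(-43\right)\right)\right) = 89 \left(-46\right) - \frac{239728}{139} = -4094 + \left(-1725 + \frac{47}{139}\right) = -4094 - \frac{239728}{139} = - \frac{808794}{139}$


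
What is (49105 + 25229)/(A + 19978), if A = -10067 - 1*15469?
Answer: -37167/2779 ≈ -13.374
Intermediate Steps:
A = -25536 (A = -10067 - 15469 = -25536)
(49105 + 25229)/(A + 19978) = (49105 + 25229)/(-25536 + 19978) = 74334/(-5558) = 74334*(-1/5558) = -37167/2779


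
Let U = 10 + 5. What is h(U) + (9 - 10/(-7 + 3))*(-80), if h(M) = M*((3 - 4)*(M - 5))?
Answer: -1070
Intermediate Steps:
U = 15
h(M) = M*(5 - M) (h(M) = M*(-(-5 + M)) = M*(5 - M))
h(U) + (9 - 10/(-7 + 3))*(-80) = 15*(5 - 1*15) + (9 - 10/(-7 + 3))*(-80) = 15*(5 - 15) + (9 - 10/(-4))*(-80) = 15*(-10) + (9 - 10*(-1/4))*(-80) = -150 + (9 + 5/2)*(-80) = -150 + (23/2)*(-80) = -150 - 920 = -1070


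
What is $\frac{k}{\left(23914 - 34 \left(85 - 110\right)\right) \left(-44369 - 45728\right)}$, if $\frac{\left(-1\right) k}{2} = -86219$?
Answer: $- \frac{12317}{159368722} \approx -7.7286 \cdot 10^{-5}$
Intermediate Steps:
$k = 172438$ ($k = \left(-2\right) \left(-86219\right) = 172438$)
$\frac{k}{\left(23914 - 34 \left(85 - 110\right)\right) \left(-44369 - 45728\right)} = \frac{172438}{\left(23914 - 34 \left(85 - 110\right)\right) \left(-44369 - 45728\right)} = \frac{172438}{\left(23914 - -850\right) \left(-90097\right)} = \frac{172438}{\left(23914 + 850\right) \left(-90097\right)} = \frac{172438}{24764 \left(-90097\right)} = \frac{172438}{-2231162108} = 172438 \left(- \frac{1}{2231162108}\right) = - \frac{12317}{159368722}$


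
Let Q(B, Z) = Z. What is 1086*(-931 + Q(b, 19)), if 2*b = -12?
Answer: -990432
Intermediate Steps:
b = -6 (b = (1/2)*(-12) = -6)
1086*(-931 + Q(b, 19)) = 1086*(-931 + 19) = 1086*(-912) = -990432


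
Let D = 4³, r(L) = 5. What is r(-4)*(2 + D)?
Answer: 330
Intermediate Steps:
D = 64
r(-4)*(2 + D) = 5*(2 + 64) = 5*66 = 330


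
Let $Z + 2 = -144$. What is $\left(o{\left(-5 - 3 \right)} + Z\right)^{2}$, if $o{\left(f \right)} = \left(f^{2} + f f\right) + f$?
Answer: $676$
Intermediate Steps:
$Z = -146$ ($Z = -2 - 144 = -146$)
$o{\left(f \right)} = f + 2 f^{2}$ ($o{\left(f \right)} = \left(f^{2} + f^{2}\right) + f = 2 f^{2} + f = f + 2 f^{2}$)
$\left(o{\left(-5 - 3 \right)} + Z\right)^{2} = \left(\left(-5 - 3\right) \left(1 + 2 \left(-5 - 3\right)\right) - 146\right)^{2} = \left(- 8 \left(1 + 2 \left(-8\right)\right) - 146\right)^{2} = \left(- 8 \left(1 - 16\right) - 146\right)^{2} = \left(\left(-8\right) \left(-15\right) - 146\right)^{2} = \left(120 - 146\right)^{2} = \left(-26\right)^{2} = 676$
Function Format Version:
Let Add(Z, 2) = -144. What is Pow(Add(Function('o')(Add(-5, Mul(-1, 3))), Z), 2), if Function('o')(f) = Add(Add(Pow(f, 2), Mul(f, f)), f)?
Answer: 676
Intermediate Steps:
Z = -146 (Z = Add(-2, -144) = -146)
Function('o')(f) = Add(f, Mul(2, Pow(f, 2))) (Function('o')(f) = Add(Add(Pow(f, 2), Pow(f, 2)), f) = Add(Mul(2, Pow(f, 2)), f) = Add(f, Mul(2, Pow(f, 2))))
Pow(Add(Function('o')(Add(-5, Mul(-1, 3))), Z), 2) = Pow(Add(Mul(Add(-5, Mul(-1, 3)), Add(1, Mul(2, Add(-5, Mul(-1, 3))))), -146), 2) = Pow(Add(Mul(Add(-5, -3), Add(1, Mul(2, Add(-5, -3)))), -146), 2) = Pow(Add(Mul(-8, Add(1, Mul(2, -8))), -146), 2) = Pow(Add(Mul(-8, Add(1, -16)), -146), 2) = Pow(Add(Mul(-8, -15), -146), 2) = Pow(Add(120, -146), 2) = Pow(-26, 2) = 676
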